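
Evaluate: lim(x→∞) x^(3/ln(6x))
This is an exponential indeterminate form.

For exponential indeterminate forms, take the natural log:
  Let L = lim(x→∞) x^(3/ln(6x))
  Then ln(L) = lim(x→∞) [exponent × ln(base)]
  Evaluate using L'Hôpital or standard limits, then exponentiate.
  L = e^(3)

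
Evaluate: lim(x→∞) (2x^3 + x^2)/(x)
This is an ∞/∞ indeterminate form.

Apply L'Hôpital's rule: differentiate numerator and denominator separately.
  f(x) = 2·x^3 + x^2   ⇒   f'(x) = 6·x^2 + 2·x
  g(x) = x   ⇒   g'(x) = 1
  lim(x→∞) f'(x)/g'(x) = lim(x→∞) (6·x^2 + 2·x)/(1)
  = ∞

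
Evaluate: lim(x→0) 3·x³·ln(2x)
This is a 0·∞ indeterminate form.

Rewrite 0·∞ as a quotient (0/0 or ∞/∞ form), then apply L'Hôpital's rule:
  lim(x→0) 3·x³·ln(2x) = 0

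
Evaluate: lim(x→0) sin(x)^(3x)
This is an exponential indeterminate form.

For exponential indeterminate forms, take the natural log:
  Let L = lim(x→0) sin(x)^(3x)
  Then ln(L) = lim(x→0) [exponent × ln(base)]
  Evaluate using L'Hôpital or standard limits, then exponentiate.
  L = 1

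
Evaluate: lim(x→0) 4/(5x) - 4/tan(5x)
This is an ∞-∞ indeterminate form.

Combine fractions or rationalize to convert ∞-∞ to 0/0 form:
  lim(x→0) 4/(5x) - 4/tan(5x) = 0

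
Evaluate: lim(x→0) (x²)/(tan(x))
This is a 0/0 indeterminate form.

Apply L'Hôpital's rule: differentiate numerator and denominator separately.
  f(x) = x^2   ⇒   f'(x) = 2·x
  g(x) = tan(x)   ⇒   g'(x) = tan(x)^2 + 1
  lim(x→0) f'(x)/g'(x) = lim(x→0) (2·x)/(tan(x)^2 + 1)
  = 0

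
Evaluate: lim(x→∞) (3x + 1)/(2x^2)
This is an ∞/∞ indeterminate form.

Apply L'Hôpital's rule: differentiate numerator and denominator separately.
  f(x) = 3·x + 1   ⇒   f'(x) = 3
  g(x) = 2·x^2   ⇒   g'(x) = 4·x
  lim(x→∞) f'(x)/g'(x) = lim(x→∞) (3)/(4·x)
  = 0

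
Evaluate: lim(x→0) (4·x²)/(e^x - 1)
This is a 0/0 indeterminate form.

Apply L'Hôpital's rule: differentiate numerator and denominator separately.
  f(x) = 4·x^2   ⇒   f'(x) = 8·x
  g(x) = e^(x) - 1   ⇒   g'(x) = e^(x)
  lim(x→0) f'(x)/g'(x) = lim(x→0) (8·x)/(e^(x))
  = 0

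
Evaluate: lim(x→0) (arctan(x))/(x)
This is a 0/0 indeterminate form.

Apply L'Hôpital's rule: differentiate numerator and denominator separately.
  f(x) = atan(x)   ⇒   f'(x) = 1/(x^2 + 1)
  g(x) = x   ⇒   g'(x) = 1
  lim(x→0) f'(x)/g'(x) = lim(x→0) (1/(x^2 + 1))/(1)
  = 1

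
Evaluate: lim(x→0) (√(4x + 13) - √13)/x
This is a standard limit.

Factor or rationalize the expression:
  lim(x→0) (√(4x + 13) - √13)/x = 2·sqrt(13)/13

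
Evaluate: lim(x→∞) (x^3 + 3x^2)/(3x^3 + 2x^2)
This is an ∞/∞ indeterminate form.

Apply L'Hôpital's rule: differentiate numerator and denominator separately.
  f(x) = x^3 + 3·x^2   ⇒   f'(x) = 3·x^2 + 6·x
  g(x) = 3·x^3 + 2·x^2   ⇒   g'(x) = 9·x^2 + 4·x
  lim(x→∞) f'(x)/g'(x) = lim(x→∞) (3·x^2 + 6·x)/(9·x^2 + 4·x)
  = 1/3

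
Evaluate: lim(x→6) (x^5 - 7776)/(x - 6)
This is a standard limit.

Factor or rationalize the expression:
  lim(x→6) (x^5 - 7776)/(x - 6) = 6480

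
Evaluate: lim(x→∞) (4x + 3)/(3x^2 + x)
This is an ∞/∞ indeterminate form.

Apply L'Hôpital's rule: differentiate numerator and denominator separately.
  f(x) = 4·x + 3   ⇒   f'(x) = 4
  g(x) = 3·x^2 + x   ⇒   g'(x) = 6·x + 1
  lim(x→∞) f'(x)/g'(x) = lim(x→∞) (4)/(6·x + 1)
  = 0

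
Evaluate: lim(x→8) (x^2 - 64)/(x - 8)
This is a standard limit.

Factor or rationalize the expression:
  lim(x→8) (x^2 - 64)/(x - 8) = 16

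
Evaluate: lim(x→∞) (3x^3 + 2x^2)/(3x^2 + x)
This is an ∞/∞ indeterminate form.

Apply L'Hôpital's rule: differentiate numerator and denominator separately.
  f(x) = 3·x^3 + 2·x^2   ⇒   f'(x) = 9·x^2 + 4·x
  g(x) = 3·x^2 + x   ⇒   g'(x) = 6·x + 1
  lim(x→∞) f'(x)/g'(x) = lim(x→∞) (9·x^2 + 4·x)/(6·x + 1)
  = ∞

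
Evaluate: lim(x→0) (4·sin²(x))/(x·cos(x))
This is a 0/0 indeterminate form.

Apply L'Hôpital's rule: differentiate numerator and denominator separately.
  f(x) = 4·sin(x)^2   ⇒   f'(x) = 8·sin(x)·cos(x)
  g(x) = x·cos(x)   ⇒   g'(x) = -x·sin(x) + cos(x)
  lim(x→0) f'(x)/g'(x) = lim(x→0) (8·sin(x)·cos(x))/(-x·sin(x) + cos(x))
  = 0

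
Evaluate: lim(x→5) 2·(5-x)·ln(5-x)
This is a 0·∞ indeterminate form.

Rewrite 0·∞ as a quotient (0/0 or ∞/∞ form), then apply L'Hôpital's rule:
  lim(x→5) 2·(5-x)·ln(5-x) = 0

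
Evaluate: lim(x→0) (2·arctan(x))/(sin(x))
This is a 0/0 indeterminate form.

Apply L'Hôpital's rule: differentiate numerator and denominator separately.
  f(x) = 2·atan(x)   ⇒   f'(x) = 2/(x^2 + 1)
  g(x) = sin(x)   ⇒   g'(x) = cos(x)
  lim(x→0) f'(x)/g'(x) = lim(x→0) (2/(x^2 + 1))/(cos(x))
  = 2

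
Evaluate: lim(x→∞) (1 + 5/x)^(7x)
This is an exponential indeterminate form.

For exponential indeterminate forms, take the natural log:
  Let L = lim(x→∞) (1 + 5/x)^(7x)
  Then ln(L) = lim(x→∞) [exponent × ln(base)]
  Evaluate using L'Hôpital or standard limits, then exponentiate.
  L = e^(35)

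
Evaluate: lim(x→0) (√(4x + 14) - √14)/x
This is a standard limit.

Factor or rationalize the expression:
  lim(x→0) (√(4x + 14) - √14)/x = sqrt(14)/7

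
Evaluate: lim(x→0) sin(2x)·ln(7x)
This is a 0·∞ indeterminate form.

Rewrite 0·∞ as a quotient (0/0 or ∞/∞ form), then apply L'Hôpital's rule:
  lim(x→0) sin(2x)·ln(7x) = 0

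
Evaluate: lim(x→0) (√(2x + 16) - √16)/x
This is a standard limit.

Factor or rationalize the expression:
  lim(x→0) (√(2x + 16) - √16)/x = 1/4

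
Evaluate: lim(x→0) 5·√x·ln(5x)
This is a 0·∞ indeterminate form.

Rewrite 0·∞ as a quotient (0/0 or ∞/∞ form), then apply L'Hôpital's rule:
  lim(x→0) 5·√x·ln(5x) = 0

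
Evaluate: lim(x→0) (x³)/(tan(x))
This is a 0/0 indeterminate form.

Apply L'Hôpital's rule: differentiate numerator and denominator separately.
  f(x) = x^3   ⇒   f'(x) = 3·x^2
  g(x) = tan(x)   ⇒   g'(x) = tan(x)^2 + 1
  lim(x→0) f'(x)/g'(x) = lim(x→0) (3·x^2)/(tan(x)^2 + 1)
  = 0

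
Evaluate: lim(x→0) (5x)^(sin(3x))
This is an exponential indeterminate form.

For exponential indeterminate forms, take the natural log:
  Let L = lim(x→0) (5x)^(sin(3x))
  Then ln(L) = lim(x→0) [exponent × ln(base)]
  Evaluate using L'Hôpital or standard limits, then exponentiate.
  L = 1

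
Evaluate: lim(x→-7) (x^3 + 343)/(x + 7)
This is a standard limit.

Factor or rationalize the expression:
  lim(x→-7) (x^3 + 343)/(x + 7) = 147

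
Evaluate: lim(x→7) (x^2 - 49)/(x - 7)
This is a standard limit.

Factor or rationalize the expression:
  lim(x→7) (x^2 - 49)/(x - 7) = 14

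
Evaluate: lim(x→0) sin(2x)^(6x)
This is an exponential indeterminate form.

For exponential indeterminate forms, take the natural log:
  Let L = lim(x→0) sin(2x)^(6x)
  Then ln(L) = lim(x→0) [exponent × ln(base)]
  Evaluate using L'Hôpital or standard limits, then exponentiate.
  L = 1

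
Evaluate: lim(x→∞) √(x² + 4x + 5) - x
This is an ∞-∞ indeterminate form.

Combine fractions or rationalize to convert ∞-∞ to 0/0 form:
  lim(x→∞) √(x² + 4x + 5) - x = 2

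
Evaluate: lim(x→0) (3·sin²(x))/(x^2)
This is a 0/0 indeterminate form.

Apply L'Hôpital's rule: differentiate numerator and denominator separately.
  f(x) = 3·sin(x)^2   ⇒   f'(x) = 6·sin(x)·cos(x)
  g(x) = x^2   ⇒   g'(x) = 2·x
  lim(x→0) f'(x)/g'(x) = lim(x→0) (6·sin(x)·cos(x))/(2·x)
  = 3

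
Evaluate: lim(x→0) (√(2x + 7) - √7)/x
This is a standard limit.

Factor or rationalize the expression:
  lim(x→0) (√(2x + 7) - √7)/x = sqrt(7)/7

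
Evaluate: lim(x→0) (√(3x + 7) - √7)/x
This is a standard limit.

Factor or rationalize the expression:
  lim(x→0) (√(3x + 7) - √7)/x = 3·sqrt(7)/14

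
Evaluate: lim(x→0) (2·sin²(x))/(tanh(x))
This is a 0/0 indeterminate form.

Apply L'Hôpital's rule: differentiate numerator and denominator separately.
  f(x) = 2·sin(x)^2   ⇒   f'(x) = 4·sin(x)·cos(x)
  g(x) = tanh(x)   ⇒   g'(x) = 1 - tanh(x)^2
  lim(x→0) f'(x)/g'(x) = lim(x→0) (4·sin(x)·cos(x))/(1 - tanh(x)^2)
  = 0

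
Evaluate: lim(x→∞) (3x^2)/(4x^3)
This is an ∞/∞ indeterminate form.

Apply L'Hôpital's rule: differentiate numerator and denominator separately.
  f(x) = 3·x^2   ⇒   f'(x) = 6·x
  g(x) = 4·x^3   ⇒   g'(x) = 12·x^2
  lim(x→∞) f'(x)/g'(x) = lim(x→∞) (6·x)/(12·x^2)
  = 0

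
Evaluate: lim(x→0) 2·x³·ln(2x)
This is a 0·∞ indeterminate form.

Rewrite 0·∞ as a quotient (0/0 or ∞/∞ form), then apply L'Hôpital's rule:
  lim(x→0) 2·x³·ln(2x) = 0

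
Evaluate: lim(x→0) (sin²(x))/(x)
This is a 0/0 indeterminate form.

Apply L'Hôpital's rule: differentiate numerator and denominator separately.
  f(x) = sin(x)^2   ⇒   f'(x) = 2·sin(x)·cos(x)
  g(x) = x   ⇒   g'(x) = 1
  lim(x→0) f'(x)/g'(x) = lim(x→0) (2·sin(x)·cos(x))/(1)
  = 0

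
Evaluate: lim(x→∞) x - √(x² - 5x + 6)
This is an ∞-∞ indeterminate form.

Combine fractions or rationalize to convert ∞-∞ to 0/0 form:
  lim(x→∞) x - √(x² - 5x + 6) = 5/2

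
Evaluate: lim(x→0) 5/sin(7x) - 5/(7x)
This is an ∞-∞ indeterminate form.

Combine fractions or rationalize to convert ∞-∞ to 0/0 form:
  lim(x→0) 5/sin(7x) - 5/(7x) = 0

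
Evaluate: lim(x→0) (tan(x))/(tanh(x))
This is a 0/0 indeterminate form.

Apply L'Hôpital's rule: differentiate numerator and denominator separately.
  f(x) = tan(x)   ⇒   f'(x) = tan(x)^2 + 1
  g(x) = tanh(x)   ⇒   g'(x) = 1 - tanh(x)^2
  lim(x→0) f'(x)/g'(x) = lim(x→0) (tan(x)^2 + 1)/(1 - tanh(x)^2)
  = 1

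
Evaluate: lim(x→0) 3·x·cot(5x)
This is a 0·∞ indeterminate form.

Rewrite 0·∞ as a quotient (0/0 or ∞/∞ form), then apply L'Hôpital's rule:
  lim(x→0) 3·x·cot(5x) = 3/5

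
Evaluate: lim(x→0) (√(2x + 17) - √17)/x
This is a standard limit.

Factor or rationalize the expression:
  lim(x→0) (√(2x + 17) - √17)/x = sqrt(17)/17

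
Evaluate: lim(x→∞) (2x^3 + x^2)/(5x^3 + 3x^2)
This is an ∞/∞ indeterminate form.

Apply L'Hôpital's rule: differentiate numerator and denominator separately.
  f(x) = 2·x^3 + x^2   ⇒   f'(x) = 6·x^2 + 2·x
  g(x) = 5·x^3 + 3·x^2   ⇒   g'(x) = 15·x^2 + 6·x
  lim(x→∞) f'(x)/g'(x) = lim(x→∞) (6·x^2 + 2·x)/(15·x^2 + 6·x)
  = 2/5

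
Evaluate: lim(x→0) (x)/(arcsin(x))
This is a 0/0 indeterminate form.

Apply L'Hôpital's rule: differentiate numerator and denominator separately.
  f(x) = x   ⇒   f'(x) = 1
  g(x) = asin(x)   ⇒   g'(x) = 1/sqrt(1 - x^2)
  lim(x→0) f'(x)/g'(x) = lim(x→0) (1)/(1/sqrt(1 - x^2))
  = 1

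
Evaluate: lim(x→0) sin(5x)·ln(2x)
This is a 0·∞ indeterminate form.

Rewrite 0·∞ as a quotient (0/0 or ∞/∞ form), then apply L'Hôpital's rule:
  lim(x→0) sin(5x)·ln(2x) = 0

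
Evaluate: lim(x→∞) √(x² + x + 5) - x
This is an ∞-∞ indeterminate form.

Combine fractions or rationalize to convert ∞-∞ to 0/0 form:
  lim(x→∞) √(x² + x + 5) - x = 1/2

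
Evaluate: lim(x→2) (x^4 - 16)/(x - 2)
This is a standard limit.

Factor or rationalize the expression:
  lim(x→2) (x^4 - 16)/(x - 2) = 32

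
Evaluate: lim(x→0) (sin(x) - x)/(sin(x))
This is a 0/0 indeterminate form.

Apply L'Hôpital's rule: differentiate numerator and denominator separately.
  f(x) = -x + sin(x)   ⇒   f'(x) = cos(x) - 1
  g(x) = sin(x)   ⇒   g'(x) = cos(x)
  lim(x→0) f'(x)/g'(x) = lim(x→0) (cos(x) - 1)/(cos(x))
  = 0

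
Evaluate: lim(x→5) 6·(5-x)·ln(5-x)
This is a 0·∞ indeterminate form.

Rewrite 0·∞ as a quotient (0/0 or ∞/∞ form), then apply L'Hôpital's rule:
  lim(x→5) 6·(5-x)·ln(5-x) = 0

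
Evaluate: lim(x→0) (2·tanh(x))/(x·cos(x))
This is a 0/0 indeterminate form.

Apply L'Hôpital's rule: differentiate numerator and denominator separately.
  f(x) = 2·tanh(x)   ⇒   f'(x) = 2 - 2·tanh(x)^2
  g(x) = x·cos(x)   ⇒   g'(x) = -x·sin(x) + cos(x)
  lim(x→0) f'(x)/g'(x) = lim(x→0) (2 - 2·tanh(x)^2)/(-x·sin(x) + cos(x))
  = 2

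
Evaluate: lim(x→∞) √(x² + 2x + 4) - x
This is an ∞-∞ indeterminate form.

Combine fractions or rationalize to convert ∞-∞ to 0/0 form:
  lim(x→∞) √(x² + 2x + 4) - x = 1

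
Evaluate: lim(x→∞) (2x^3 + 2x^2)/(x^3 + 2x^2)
This is an ∞/∞ indeterminate form.

Apply L'Hôpital's rule: differentiate numerator and denominator separately.
  f(x) = 2·x^3 + 2·x^2   ⇒   f'(x) = 6·x^2 + 4·x
  g(x) = x^3 + 2·x^2   ⇒   g'(x) = 3·x^2 + 4·x
  lim(x→∞) f'(x)/g'(x) = lim(x→∞) (6·x^2 + 4·x)/(3·x^2 + 4·x)
  = 2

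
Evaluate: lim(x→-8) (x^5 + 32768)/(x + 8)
This is a standard limit.

Factor or rationalize the expression:
  lim(x→-8) (x^5 + 32768)/(x + 8) = 20480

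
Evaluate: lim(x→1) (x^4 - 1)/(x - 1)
This is a standard limit.

Factor or rationalize the expression:
  lim(x→1) (x^4 - 1)/(x - 1) = 4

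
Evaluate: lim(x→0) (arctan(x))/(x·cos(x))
This is a 0/0 indeterminate form.

Apply L'Hôpital's rule: differentiate numerator and denominator separately.
  f(x) = atan(x)   ⇒   f'(x) = 1/(x^2 + 1)
  g(x) = x·cos(x)   ⇒   g'(x) = -x·sin(x) + cos(x)
  lim(x→0) f'(x)/g'(x) = lim(x→0) (1/(x^2 + 1))/(-x·sin(x) + cos(x))
  = 1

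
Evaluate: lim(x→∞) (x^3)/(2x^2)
This is an ∞/∞ indeterminate form.

Apply L'Hôpital's rule: differentiate numerator and denominator separately.
  f(x) = x^3   ⇒   f'(x) = 3·x^2
  g(x) = 2·x^2   ⇒   g'(x) = 4·x
  lim(x→∞) f'(x)/g'(x) = lim(x→∞) (3·x^2)/(4·x)
  = ∞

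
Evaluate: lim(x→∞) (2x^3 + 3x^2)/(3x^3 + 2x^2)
This is an ∞/∞ indeterminate form.

Apply L'Hôpital's rule: differentiate numerator and denominator separately.
  f(x) = 2·x^3 + 3·x^2   ⇒   f'(x) = 6·x^2 + 6·x
  g(x) = 3·x^3 + 2·x^2   ⇒   g'(x) = 9·x^2 + 4·x
  lim(x→∞) f'(x)/g'(x) = lim(x→∞) (6·x^2 + 6·x)/(9·x^2 + 4·x)
  = 2/3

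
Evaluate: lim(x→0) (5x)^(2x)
This is an exponential indeterminate form.

For exponential indeterminate forms, take the natural log:
  Let L = lim(x→0) (5x)^(2x)
  Then ln(L) = lim(x→0) [exponent × ln(base)]
  Evaluate using L'Hôpital or standard limits, then exponentiate.
  L = 1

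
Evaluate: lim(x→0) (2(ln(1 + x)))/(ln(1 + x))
This is a 0/0 indeterminate form.

Apply L'Hôpital's rule: differentiate numerator and denominator separately.
  f(x) = 2·ln(x + 1)   ⇒   f'(x) = 2/(x + 1)
  g(x) = ln(x + 1)   ⇒   g'(x) = 1/(x + 1)
  lim(x→0) f'(x)/g'(x) = lim(x→0) (2/(x + 1))/(1/(x + 1))
  = 2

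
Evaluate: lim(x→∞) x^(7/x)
This is an exponential indeterminate form.

For exponential indeterminate forms, take the natural log:
  Let L = lim(x→∞) x^(7/x)
  Then ln(L) = lim(x→∞) [exponent × ln(base)]
  Evaluate using L'Hôpital or standard limits, then exponentiate.
  L = 1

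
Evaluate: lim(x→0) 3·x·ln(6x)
This is a 0·∞ indeterminate form.

Rewrite 0·∞ as a quotient (0/0 or ∞/∞ form), then apply L'Hôpital's rule:
  lim(x→0) 3·x·ln(6x) = 0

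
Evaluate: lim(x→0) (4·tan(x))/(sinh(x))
This is a 0/0 indeterminate form.

Apply L'Hôpital's rule: differentiate numerator and denominator separately.
  f(x) = 4·tan(x)   ⇒   f'(x) = 4·tan(x)^2 + 4
  g(x) = sinh(x)   ⇒   g'(x) = cosh(x)
  lim(x→0) f'(x)/g'(x) = lim(x→0) (4·tan(x)^2 + 4)/(cosh(x))
  = 4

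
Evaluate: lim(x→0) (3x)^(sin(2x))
This is an exponential indeterminate form.

For exponential indeterminate forms, take the natural log:
  Let L = lim(x→0) (3x)^(sin(2x))
  Then ln(L) = lim(x→0) [exponent × ln(base)]
  Evaluate using L'Hôpital or standard limits, then exponentiate.
  L = 1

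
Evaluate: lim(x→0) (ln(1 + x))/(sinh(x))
This is a 0/0 indeterminate form.

Apply L'Hôpital's rule: differentiate numerator and denominator separately.
  f(x) = ln(x + 1)   ⇒   f'(x) = 1/(x + 1)
  g(x) = sinh(x)   ⇒   g'(x) = cosh(x)
  lim(x→0) f'(x)/g'(x) = lim(x→0) (1/(x + 1))/(cosh(x))
  = 1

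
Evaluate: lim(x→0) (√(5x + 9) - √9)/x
This is a standard limit.

Factor or rationalize the expression:
  lim(x→0) (√(5x + 9) - √9)/x = 5/6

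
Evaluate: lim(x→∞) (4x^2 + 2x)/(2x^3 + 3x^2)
This is an ∞/∞ indeterminate form.

Apply L'Hôpital's rule: differentiate numerator and denominator separately.
  f(x) = 4·x^2 + 2·x   ⇒   f'(x) = 8·x + 2
  g(x) = 2·x^3 + 3·x^2   ⇒   g'(x) = 6·x^2 + 6·x
  lim(x→∞) f'(x)/g'(x) = lim(x→∞) (8·x + 2)/(6·x^2 + 6·x)
  = 0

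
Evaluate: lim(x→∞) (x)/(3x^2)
This is an ∞/∞ indeterminate form.

Apply L'Hôpital's rule: differentiate numerator and denominator separately.
  f(x) = x   ⇒   f'(x) = 1
  g(x) = 3·x^2   ⇒   g'(x) = 6·x
  lim(x→∞) f'(x)/g'(x) = lim(x→∞) (1)/(6·x)
  = 0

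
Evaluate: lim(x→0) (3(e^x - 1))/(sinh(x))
This is a 0/0 indeterminate form.

Apply L'Hôpital's rule: differentiate numerator and denominator separately.
  f(x) = 3·e^(x) - 3   ⇒   f'(x) = 3·e^(x)
  g(x) = sinh(x)   ⇒   g'(x) = cosh(x)
  lim(x→0) f'(x)/g'(x) = lim(x→0) (3·e^(x))/(cosh(x))
  = 3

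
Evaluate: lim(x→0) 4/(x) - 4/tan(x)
This is an ∞-∞ indeterminate form.

Combine fractions or rationalize to convert ∞-∞ to 0/0 form:
  lim(x→0) 4/(x) - 4/tan(x) = 0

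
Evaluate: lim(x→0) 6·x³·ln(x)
This is a 0·∞ indeterminate form.

Rewrite 0·∞ as a quotient (0/0 or ∞/∞ form), then apply L'Hôpital's rule:
  lim(x→0) 6·x³·ln(x) = 0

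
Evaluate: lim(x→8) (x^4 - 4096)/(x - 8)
This is a standard limit.

Factor or rationalize the expression:
  lim(x→8) (x^4 - 4096)/(x - 8) = 2048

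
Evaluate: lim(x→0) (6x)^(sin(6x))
This is an exponential indeterminate form.

For exponential indeterminate forms, take the natural log:
  Let L = lim(x→0) (6x)^(sin(6x))
  Then ln(L) = lim(x→0) [exponent × ln(base)]
  Evaluate using L'Hôpital or standard limits, then exponentiate.
  L = 1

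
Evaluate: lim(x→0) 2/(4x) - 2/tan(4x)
This is an ∞-∞ indeterminate form.

Combine fractions or rationalize to convert ∞-∞ to 0/0 form:
  lim(x→0) 2/(4x) - 2/tan(4x) = 0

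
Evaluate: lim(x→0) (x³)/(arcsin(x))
This is a 0/0 indeterminate form.

Apply L'Hôpital's rule: differentiate numerator and denominator separately.
  f(x) = x^3   ⇒   f'(x) = 3·x^2
  g(x) = asin(x)   ⇒   g'(x) = 1/sqrt(1 - x^2)
  lim(x→0) f'(x)/g'(x) = lim(x→0) (3·x^2)/(1/sqrt(1 - x^2))
  = 0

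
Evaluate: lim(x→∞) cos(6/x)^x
This is an exponential indeterminate form.

For exponential indeterminate forms, take the natural log:
  Let L = lim(x→∞) cos(6/x)^x
  Then ln(L) = lim(x→∞) [exponent × ln(base)]
  Evaluate using L'Hôpital or standard limits, then exponentiate.
  L = 1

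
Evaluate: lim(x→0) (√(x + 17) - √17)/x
This is a standard limit.

Factor or rationalize the expression:
  lim(x→0) (√(x + 17) - √17)/x = sqrt(17)/34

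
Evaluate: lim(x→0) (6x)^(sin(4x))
This is an exponential indeterminate form.

For exponential indeterminate forms, take the natural log:
  Let L = lim(x→0) (6x)^(sin(4x))
  Then ln(L) = lim(x→0) [exponent × ln(base)]
  Evaluate using L'Hôpital or standard limits, then exponentiate.
  L = 1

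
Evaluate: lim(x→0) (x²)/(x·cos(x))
This is a 0/0 indeterminate form.

Apply L'Hôpital's rule: differentiate numerator and denominator separately.
  f(x) = x^2   ⇒   f'(x) = 2·x
  g(x) = x·cos(x)   ⇒   g'(x) = -x·sin(x) + cos(x)
  lim(x→0) f'(x)/g'(x) = lim(x→0) (2·x)/(-x·sin(x) + cos(x))
  = 0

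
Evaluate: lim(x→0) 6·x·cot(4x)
This is a 0·∞ indeterminate form.

Rewrite 0·∞ as a quotient (0/0 or ∞/∞ form), then apply L'Hôpital's rule:
  lim(x→0) 6·x·cot(4x) = 3/2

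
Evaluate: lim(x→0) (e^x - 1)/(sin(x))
This is a 0/0 indeterminate form.

Apply L'Hôpital's rule: differentiate numerator and denominator separately.
  f(x) = e^(x) - 1   ⇒   f'(x) = e^(x)
  g(x) = sin(x)   ⇒   g'(x) = cos(x)
  lim(x→0) f'(x)/g'(x) = lim(x→0) (e^(x))/(cos(x))
  = 1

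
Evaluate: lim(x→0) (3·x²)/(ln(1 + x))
This is a 0/0 indeterminate form.

Apply L'Hôpital's rule: differentiate numerator and denominator separately.
  f(x) = 3·x^2   ⇒   f'(x) = 6·x
  g(x) = ln(x + 1)   ⇒   g'(x) = 1/(x + 1)
  lim(x→0) f'(x)/g'(x) = lim(x→0) (6·x)/(1/(x + 1))
  = 0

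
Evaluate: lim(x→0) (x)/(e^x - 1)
This is a 0/0 indeterminate form.

Apply L'Hôpital's rule: differentiate numerator and denominator separately.
  f(x) = x   ⇒   f'(x) = 1
  g(x) = e^(x) - 1   ⇒   g'(x) = e^(x)
  lim(x→0) f'(x)/g'(x) = lim(x→0) (1)/(e^(x))
  = 1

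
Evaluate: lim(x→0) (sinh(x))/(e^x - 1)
This is a 0/0 indeterminate form.

Apply L'Hôpital's rule: differentiate numerator and denominator separately.
  f(x) = sinh(x)   ⇒   f'(x) = cosh(x)
  g(x) = e^(x) - 1   ⇒   g'(x) = e^(x)
  lim(x→0) f'(x)/g'(x) = lim(x→0) (cosh(x))/(e^(x))
  = 1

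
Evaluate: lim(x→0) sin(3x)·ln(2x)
This is a 0·∞ indeterminate form.

Rewrite 0·∞ as a quotient (0/0 or ∞/∞ form), then apply L'Hôpital's rule:
  lim(x→0) sin(3x)·ln(2x) = 0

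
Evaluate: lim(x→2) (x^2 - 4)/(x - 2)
This is a standard limit.

Factor or rationalize the expression:
  lim(x→2) (x^2 - 4)/(x - 2) = 4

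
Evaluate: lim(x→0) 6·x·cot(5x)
This is a 0·∞ indeterminate form.

Rewrite 0·∞ as a quotient (0/0 or ∞/∞ form), then apply L'Hôpital's rule:
  lim(x→0) 6·x·cot(5x) = 6/5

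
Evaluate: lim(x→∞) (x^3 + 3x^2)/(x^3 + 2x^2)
This is an ∞/∞ indeterminate form.

Apply L'Hôpital's rule: differentiate numerator and denominator separately.
  f(x) = x^3 + 3·x^2   ⇒   f'(x) = 3·x^2 + 6·x
  g(x) = x^3 + 2·x^2   ⇒   g'(x) = 3·x^2 + 4·x
  lim(x→∞) f'(x)/g'(x) = lim(x→∞) (3·x^2 + 6·x)/(3·x^2 + 4·x)
  = 1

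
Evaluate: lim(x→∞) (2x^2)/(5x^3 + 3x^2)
This is an ∞/∞ indeterminate form.

Apply L'Hôpital's rule: differentiate numerator and denominator separately.
  f(x) = 2·x^2   ⇒   f'(x) = 4·x
  g(x) = 5·x^3 + 3·x^2   ⇒   g'(x) = 15·x^2 + 6·x
  lim(x→∞) f'(x)/g'(x) = lim(x→∞) (4·x)/(15·x^2 + 6·x)
  = 0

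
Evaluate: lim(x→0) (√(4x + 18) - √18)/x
This is a standard limit.

Factor or rationalize the expression:
  lim(x→0) (√(4x + 18) - √18)/x = sqrt(2)/3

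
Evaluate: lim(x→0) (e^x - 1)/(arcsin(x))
This is a 0/0 indeterminate form.

Apply L'Hôpital's rule: differentiate numerator and denominator separately.
  f(x) = e^(x) - 1   ⇒   f'(x) = e^(x)
  g(x) = asin(x)   ⇒   g'(x) = 1/sqrt(1 - x^2)
  lim(x→0) f'(x)/g'(x) = lim(x→0) (e^(x))/(1/sqrt(1 - x^2))
  = 1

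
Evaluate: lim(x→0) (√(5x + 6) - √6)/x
This is a standard limit.

Factor or rationalize the expression:
  lim(x→0) (√(5x + 6) - √6)/x = 5·sqrt(6)/12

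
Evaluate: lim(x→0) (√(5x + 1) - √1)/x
This is a standard limit.

Factor or rationalize the expression:
  lim(x→0) (√(5x + 1) - √1)/x = 5/2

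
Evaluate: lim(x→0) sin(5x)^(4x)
This is an exponential indeterminate form.

For exponential indeterminate forms, take the natural log:
  Let L = lim(x→0) sin(5x)^(4x)
  Then ln(L) = lim(x→0) [exponent × ln(base)]
  Evaluate using L'Hôpital or standard limits, then exponentiate.
  L = 1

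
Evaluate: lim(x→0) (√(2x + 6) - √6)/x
This is a standard limit.

Factor or rationalize the expression:
  lim(x→0) (√(2x + 6) - √6)/x = sqrt(6)/6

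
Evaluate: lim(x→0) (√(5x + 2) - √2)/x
This is a standard limit.

Factor or rationalize the expression:
  lim(x→0) (√(5x + 2) - √2)/x = 5·sqrt(2)/4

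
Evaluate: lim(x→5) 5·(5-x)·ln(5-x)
This is a 0·∞ indeterminate form.

Rewrite 0·∞ as a quotient (0/0 or ∞/∞ form), then apply L'Hôpital's rule:
  lim(x→5) 5·(5-x)·ln(5-x) = 0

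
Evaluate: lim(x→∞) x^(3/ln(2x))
This is an exponential indeterminate form.

For exponential indeterminate forms, take the natural log:
  Let L = lim(x→∞) x^(3/ln(2x))
  Then ln(L) = lim(x→∞) [exponent × ln(base)]
  Evaluate using L'Hôpital or standard limits, then exponentiate.
  L = e^(3)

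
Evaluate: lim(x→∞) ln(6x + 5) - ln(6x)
This is an ∞-∞ indeterminate form.

Combine fractions or rationalize to convert ∞-∞ to 0/0 form:
  lim(x→∞) ln(6x + 5) - ln(6x) = 0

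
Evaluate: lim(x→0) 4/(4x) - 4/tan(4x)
This is an ∞-∞ indeterminate form.

Combine fractions or rationalize to convert ∞-∞ to 0/0 form:
  lim(x→0) 4/(4x) - 4/tan(4x) = 0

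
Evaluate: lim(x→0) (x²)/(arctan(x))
This is a 0/0 indeterminate form.

Apply L'Hôpital's rule: differentiate numerator and denominator separately.
  f(x) = x^2   ⇒   f'(x) = 2·x
  g(x) = atan(x)   ⇒   g'(x) = 1/(x^2 + 1)
  lim(x→0) f'(x)/g'(x) = lim(x→0) (2·x)/(1/(x^2 + 1))
  = 0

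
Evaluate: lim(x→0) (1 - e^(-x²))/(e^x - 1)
This is a 0/0 indeterminate form.

Apply L'Hôpital's rule: differentiate numerator and denominator separately.
  f(x) = 1 - e^(-x^2)   ⇒   f'(x) = 2·x·e^(-x^2)
  g(x) = e^(x) - 1   ⇒   g'(x) = e^(x)
  lim(x→0) f'(x)/g'(x) = lim(x→0) (2·x·e^(-x^2))/(e^(x))
  = 0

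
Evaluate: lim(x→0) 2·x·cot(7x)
This is a 0·∞ indeterminate form.

Rewrite 0·∞ as a quotient (0/0 or ∞/∞ form), then apply L'Hôpital's rule:
  lim(x→0) 2·x·cot(7x) = 2/7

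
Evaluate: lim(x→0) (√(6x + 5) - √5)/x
This is a standard limit.

Factor or rationalize the expression:
  lim(x→0) (√(6x + 5) - √5)/x = 3·sqrt(5)/5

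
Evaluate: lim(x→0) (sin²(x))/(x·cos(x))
This is a 0/0 indeterminate form.

Apply L'Hôpital's rule: differentiate numerator and denominator separately.
  f(x) = sin(x)^2   ⇒   f'(x) = 2·sin(x)·cos(x)
  g(x) = x·cos(x)   ⇒   g'(x) = -x·sin(x) + cos(x)
  lim(x→0) f'(x)/g'(x) = lim(x→0) (2·sin(x)·cos(x))/(-x·sin(x) + cos(x))
  = 0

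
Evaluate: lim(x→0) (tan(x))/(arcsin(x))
This is a 0/0 indeterminate form.

Apply L'Hôpital's rule: differentiate numerator and denominator separately.
  f(x) = tan(x)   ⇒   f'(x) = tan(x)^2 + 1
  g(x) = asin(x)   ⇒   g'(x) = 1/sqrt(1 - x^2)
  lim(x→0) f'(x)/g'(x) = lim(x→0) (tan(x)^2 + 1)/(1/sqrt(1 - x^2))
  = 1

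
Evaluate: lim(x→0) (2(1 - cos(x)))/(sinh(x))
This is a 0/0 indeterminate form.

Apply L'Hôpital's rule: differentiate numerator and denominator separately.
  f(x) = 2 - 2·cos(x)   ⇒   f'(x) = 2·sin(x)
  g(x) = sinh(x)   ⇒   g'(x) = cosh(x)
  lim(x→0) f'(x)/g'(x) = lim(x→0) (2·sin(x))/(cosh(x))
  = 0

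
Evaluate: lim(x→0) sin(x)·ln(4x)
This is a 0·∞ indeterminate form.

Rewrite 0·∞ as a quotient (0/0 or ∞/∞ form), then apply L'Hôpital's rule:
  lim(x→0) sin(x)·ln(4x) = 0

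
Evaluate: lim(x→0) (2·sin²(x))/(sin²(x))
This is a 0/0 indeterminate form.

Apply L'Hôpital's rule: differentiate numerator and denominator separately.
  f(x) = 2·sin(x)^2   ⇒   f'(x) = 4·sin(x)·cos(x)
  g(x) = sin(x)^2   ⇒   g'(x) = 2·sin(x)·cos(x)
  lim(x→0) f'(x)/g'(x) = lim(x→0) (4·sin(x)·cos(x))/(2·sin(x)·cos(x))
  = 2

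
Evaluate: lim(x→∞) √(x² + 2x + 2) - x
This is an ∞-∞ indeterminate form.

Combine fractions or rationalize to convert ∞-∞ to 0/0 form:
  lim(x→∞) √(x² + 2x + 2) - x = 1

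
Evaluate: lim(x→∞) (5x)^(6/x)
This is an exponential indeterminate form.

For exponential indeterminate forms, take the natural log:
  Let L = lim(x→∞) (5x)^(6/x)
  Then ln(L) = lim(x→∞) [exponent × ln(base)]
  Evaluate using L'Hôpital or standard limits, then exponentiate.
  L = 1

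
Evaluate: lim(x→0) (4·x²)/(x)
This is a 0/0 indeterminate form.

Apply L'Hôpital's rule: differentiate numerator and denominator separately.
  f(x) = 4·x^2   ⇒   f'(x) = 8·x
  g(x) = x   ⇒   g'(x) = 1
  lim(x→0) f'(x)/g'(x) = lim(x→0) (8·x)/(1)
  = 0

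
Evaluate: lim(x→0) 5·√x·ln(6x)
This is a 0·∞ indeterminate form.

Rewrite 0·∞ as a quotient (0/0 or ∞/∞ form), then apply L'Hôpital's rule:
  lim(x→0) 5·√x·ln(6x) = 0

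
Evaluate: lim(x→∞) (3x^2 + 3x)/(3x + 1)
This is an ∞/∞ indeterminate form.

Apply L'Hôpital's rule: differentiate numerator and denominator separately.
  f(x) = 3·x^2 + 3·x   ⇒   f'(x) = 6·x + 3
  g(x) = 3·x + 1   ⇒   g'(x) = 3
  lim(x→∞) f'(x)/g'(x) = lim(x→∞) (6·x + 3)/(3)
  = ∞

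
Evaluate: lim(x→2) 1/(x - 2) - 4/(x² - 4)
This is an ∞-∞ indeterminate form.

Combine fractions or rationalize to convert ∞-∞ to 0/0 form:
  lim(x→2) 1/(x - 2) - 4/(x² - 4) = 1/4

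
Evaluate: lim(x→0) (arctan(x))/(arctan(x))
This is a 0/0 indeterminate form.

Apply L'Hôpital's rule: differentiate numerator and denominator separately.
  f(x) = atan(x)   ⇒   f'(x) = 1/(x^2 + 1)
  g(x) = atan(x)   ⇒   g'(x) = 1/(x^2 + 1)
  lim(x→0) f'(x)/g'(x) = lim(x→0) (1/(x^2 + 1))/(1/(x^2 + 1))
  = 1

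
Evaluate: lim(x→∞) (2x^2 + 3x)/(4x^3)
This is an ∞/∞ indeterminate form.

Apply L'Hôpital's rule: differentiate numerator and denominator separately.
  f(x) = 2·x^2 + 3·x   ⇒   f'(x) = 4·x + 3
  g(x) = 4·x^3   ⇒   g'(x) = 12·x^2
  lim(x→∞) f'(x)/g'(x) = lim(x→∞) (4·x + 3)/(12·x^2)
  = 0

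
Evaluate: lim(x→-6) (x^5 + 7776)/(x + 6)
This is a standard limit.

Factor or rationalize the expression:
  lim(x→-6) (x^5 + 7776)/(x + 6) = 6480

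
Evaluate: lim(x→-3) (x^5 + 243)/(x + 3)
This is a standard limit.

Factor or rationalize the expression:
  lim(x→-3) (x^5 + 243)/(x + 3) = 405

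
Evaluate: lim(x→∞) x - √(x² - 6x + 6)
This is an ∞-∞ indeterminate form.

Combine fractions or rationalize to convert ∞-∞ to 0/0 form:
  lim(x→∞) x - √(x² - 6x + 6) = 3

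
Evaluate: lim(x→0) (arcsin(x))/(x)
This is a 0/0 indeterminate form.

Apply L'Hôpital's rule: differentiate numerator and denominator separately.
  f(x) = asin(x)   ⇒   f'(x) = 1/sqrt(1 - x^2)
  g(x) = x   ⇒   g'(x) = 1
  lim(x→0) f'(x)/g'(x) = lim(x→0) (1/sqrt(1 - x^2))/(1)
  = 1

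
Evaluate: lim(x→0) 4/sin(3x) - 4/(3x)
This is an ∞-∞ indeterminate form.

Combine fractions or rationalize to convert ∞-∞ to 0/0 form:
  lim(x→0) 4/sin(3x) - 4/(3x) = 0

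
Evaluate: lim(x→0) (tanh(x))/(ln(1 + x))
This is a 0/0 indeterminate form.

Apply L'Hôpital's rule: differentiate numerator and denominator separately.
  f(x) = tanh(x)   ⇒   f'(x) = 1 - tanh(x)^2
  g(x) = ln(x + 1)   ⇒   g'(x) = 1/(x + 1)
  lim(x→0) f'(x)/g'(x) = lim(x→0) (1 - tanh(x)^2)/(1/(x + 1))
  = 1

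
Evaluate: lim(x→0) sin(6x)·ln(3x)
This is a 0·∞ indeterminate form.

Rewrite 0·∞ as a quotient (0/0 or ∞/∞ form), then apply L'Hôpital's rule:
  lim(x→0) sin(6x)·ln(3x) = 0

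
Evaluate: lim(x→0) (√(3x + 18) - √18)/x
This is a standard limit.

Factor or rationalize the expression:
  lim(x→0) (√(3x + 18) - √18)/x = sqrt(2)/4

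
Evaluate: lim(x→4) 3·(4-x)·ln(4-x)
This is a 0·∞ indeterminate form.

Rewrite 0·∞ as a quotient (0/0 or ∞/∞ form), then apply L'Hôpital's rule:
  lim(x→4) 3·(4-x)·ln(4-x) = 0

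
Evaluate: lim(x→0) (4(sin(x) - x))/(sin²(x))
This is a 0/0 indeterminate form.

Apply L'Hôpital's rule: differentiate numerator and denominator separately.
  f(x) = -4·x + 4·sin(x)   ⇒   f'(x) = 4·cos(x) - 4
  g(x) = sin(x)^2   ⇒   g'(x) = 2·sin(x)·cos(x)
  lim(x→0) f'(x)/g'(x) = lim(x→0) (4·cos(x) - 4)/(2·sin(x)·cos(x))
  = 0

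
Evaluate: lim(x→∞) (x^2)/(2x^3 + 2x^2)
This is an ∞/∞ indeterminate form.

Apply L'Hôpital's rule: differentiate numerator and denominator separately.
  f(x) = x^2   ⇒   f'(x) = 2·x
  g(x) = 2·x^3 + 2·x^2   ⇒   g'(x) = 6·x^2 + 4·x
  lim(x→∞) f'(x)/g'(x) = lim(x→∞) (2·x)/(6·x^2 + 4·x)
  = 0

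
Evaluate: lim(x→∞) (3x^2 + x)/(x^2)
This is an ∞/∞ indeterminate form.

Apply L'Hôpital's rule: differentiate numerator and denominator separately.
  f(x) = 3·x^2 + x   ⇒   f'(x) = 6·x + 1
  g(x) = x^2   ⇒   g'(x) = 2·x
  lim(x→∞) f'(x)/g'(x) = lim(x→∞) (6·x + 1)/(2·x)
  = 3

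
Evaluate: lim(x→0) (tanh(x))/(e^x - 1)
This is a 0/0 indeterminate form.

Apply L'Hôpital's rule: differentiate numerator and denominator separately.
  f(x) = tanh(x)   ⇒   f'(x) = 1 - tanh(x)^2
  g(x) = e^(x) - 1   ⇒   g'(x) = e^(x)
  lim(x→0) f'(x)/g'(x) = lim(x→0) (1 - tanh(x)^2)/(e^(x))
  = 1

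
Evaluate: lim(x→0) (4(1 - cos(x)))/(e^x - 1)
This is a 0/0 indeterminate form.

Apply L'Hôpital's rule: differentiate numerator and denominator separately.
  f(x) = 4 - 4·cos(x)   ⇒   f'(x) = 4·sin(x)
  g(x) = e^(x) - 1   ⇒   g'(x) = e^(x)
  lim(x→0) f'(x)/g'(x) = lim(x→0) (4·sin(x))/(e^(x))
  = 0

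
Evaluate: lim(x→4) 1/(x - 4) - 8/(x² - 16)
This is an ∞-∞ indeterminate form.

Combine fractions or rationalize to convert ∞-∞ to 0/0 form:
  lim(x→4) 1/(x - 4) - 8/(x² - 16) = 1/8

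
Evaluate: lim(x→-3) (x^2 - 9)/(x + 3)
This is a standard limit.

Factor or rationalize the expression:
  lim(x→-3) (x^2 - 9)/(x + 3) = -6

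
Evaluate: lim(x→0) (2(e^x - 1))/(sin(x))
This is a 0/0 indeterminate form.

Apply L'Hôpital's rule: differentiate numerator and denominator separately.
  f(x) = 2·e^(x) - 2   ⇒   f'(x) = 2·e^(x)
  g(x) = sin(x)   ⇒   g'(x) = cos(x)
  lim(x→0) f'(x)/g'(x) = lim(x→0) (2·e^(x))/(cos(x))
  = 2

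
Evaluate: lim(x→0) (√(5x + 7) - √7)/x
This is a standard limit.

Factor or rationalize the expression:
  lim(x→0) (√(5x + 7) - √7)/x = 5·sqrt(7)/14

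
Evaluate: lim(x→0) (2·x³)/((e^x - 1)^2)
This is a 0/0 indeterminate form.

Apply L'Hôpital's rule: differentiate numerator and denominator separately.
  f(x) = 2·x^3   ⇒   f'(x) = 6·x^2
  g(x) = (e^(x) - 1)^2   ⇒   g'(x) = 2·(e^(x) - 1)·e^(x)
  lim(x→0) f'(x)/g'(x) = lim(x→0) (6·x^2)/(2·(e^(x) - 1)·e^(x))
  = 0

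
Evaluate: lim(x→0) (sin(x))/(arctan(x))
This is a 0/0 indeterminate form.

Apply L'Hôpital's rule: differentiate numerator and denominator separately.
  f(x) = sin(x)   ⇒   f'(x) = cos(x)
  g(x) = atan(x)   ⇒   g'(x) = 1/(x^2 + 1)
  lim(x→0) f'(x)/g'(x) = lim(x→0) (cos(x))/(1/(x^2 + 1))
  = 1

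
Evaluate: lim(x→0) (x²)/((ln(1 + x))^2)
This is a 0/0 indeterminate form.

Apply L'Hôpital's rule: differentiate numerator and denominator separately.
  f(x) = x^2   ⇒   f'(x) = 2·x
  g(x) = ln(x + 1)^2   ⇒   g'(x) = 2·ln(x + 1)/(x + 1)
  lim(x→0) f'(x)/g'(x) = lim(x→0) (2·x)/(2·ln(x + 1)/(x + 1))
  = 1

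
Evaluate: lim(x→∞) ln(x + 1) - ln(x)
This is an ∞-∞ indeterminate form.

Combine fractions or rationalize to convert ∞-∞ to 0/0 form:
  lim(x→∞) ln(x + 1) - ln(x) = 0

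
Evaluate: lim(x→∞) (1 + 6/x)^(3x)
This is an exponential indeterminate form.

For exponential indeterminate forms, take the natural log:
  Let L = lim(x→∞) (1 + 6/x)^(3x)
  Then ln(L) = lim(x→∞) [exponent × ln(base)]
  Evaluate using L'Hôpital or standard limits, then exponentiate.
  L = e^(18)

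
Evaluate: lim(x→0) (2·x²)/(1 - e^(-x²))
This is a 0/0 indeterminate form.

Apply L'Hôpital's rule: differentiate numerator and denominator separately.
  f(x) = 2·x^2   ⇒   f'(x) = 4·x
  g(x) = 1 - e^(-x^2)   ⇒   g'(x) = 2·x·e^(-x^2)
  lim(x→0) f'(x)/g'(x) = lim(x→0) (4·x)/(2·x·e^(-x^2))
  = 2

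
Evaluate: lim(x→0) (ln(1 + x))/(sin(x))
This is a 0/0 indeterminate form.

Apply L'Hôpital's rule: differentiate numerator and denominator separately.
  f(x) = ln(x + 1)   ⇒   f'(x) = 1/(x + 1)
  g(x) = sin(x)   ⇒   g'(x) = cos(x)
  lim(x→0) f'(x)/g'(x) = lim(x→0) (1/(x + 1))/(cos(x))
  = 1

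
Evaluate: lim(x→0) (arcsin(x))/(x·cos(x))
This is a 0/0 indeterminate form.

Apply L'Hôpital's rule: differentiate numerator and denominator separately.
  f(x) = asin(x)   ⇒   f'(x) = 1/sqrt(1 - x^2)
  g(x) = x·cos(x)   ⇒   g'(x) = -x·sin(x) + cos(x)
  lim(x→0) f'(x)/g'(x) = lim(x→0) (1/sqrt(1 - x^2))/(-x·sin(x) + cos(x))
  = 1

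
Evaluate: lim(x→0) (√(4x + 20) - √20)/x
This is a standard limit.

Factor or rationalize the expression:
  lim(x→0) (√(4x + 20) - √20)/x = sqrt(5)/5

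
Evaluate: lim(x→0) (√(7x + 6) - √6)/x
This is a standard limit.

Factor or rationalize the expression:
  lim(x→0) (√(7x + 6) - √6)/x = 7·sqrt(6)/12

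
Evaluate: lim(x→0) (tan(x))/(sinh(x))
This is a 0/0 indeterminate form.

Apply L'Hôpital's rule: differentiate numerator and denominator separately.
  f(x) = tan(x)   ⇒   f'(x) = tan(x)^2 + 1
  g(x) = sinh(x)   ⇒   g'(x) = cosh(x)
  lim(x→0) f'(x)/g'(x) = lim(x→0) (tan(x)^2 + 1)/(cosh(x))
  = 1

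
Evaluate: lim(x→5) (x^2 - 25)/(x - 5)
This is a standard limit.

Factor or rationalize the expression:
  lim(x→5) (x^2 - 25)/(x - 5) = 10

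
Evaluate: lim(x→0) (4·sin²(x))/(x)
This is a 0/0 indeterminate form.

Apply L'Hôpital's rule: differentiate numerator and denominator separately.
  f(x) = 4·sin(x)^2   ⇒   f'(x) = 8·sin(x)·cos(x)
  g(x) = x   ⇒   g'(x) = 1
  lim(x→0) f'(x)/g'(x) = lim(x→0) (8·sin(x)·cos(x))/(1)
  = 0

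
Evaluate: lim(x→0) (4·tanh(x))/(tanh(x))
This is a 0/0 indeterminate form.

Apply L'Hôpital's rule: differentiate numerator and denominator separately.
  f(x) = 4·tanh(x)   ⇒   f'(x) = 4 - 4·tanh(x)^2
  g(x) = tanh(x)   ⇒   g'(x) = 1 - tanh(x)^2
  lim(x→0) f'(x)/g'(x) = lim(x→0) (4 - 4·tanh(x)^2)/(1 - tanh(x)^2)
  = 4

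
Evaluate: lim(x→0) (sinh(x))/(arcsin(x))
This is a 0/0 indeterminate form.

Apply L'Hôpital's rule: differentiate numerator and denominator separately.
  f(x) = sinh(x)   ⇒   f'(x) = cosh(x)
  g(x) = asin(x)   ⇒   g'(x) = 1/sqrt(1 - x^2)
  lim(x→0) f'(x)/g'(x) = lim(x→0) (cosh(x))/(1/sqrt(1 - x^2))
  = 1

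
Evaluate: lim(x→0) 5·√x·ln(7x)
This is a 0·∞ indeterminate form.

Rewrite 0·∞ as a quotient (0/0 or ∞/∞ form), then apply L'Hôpital's rule:
  lim(x→0) 5·√x·ln(7x) = 0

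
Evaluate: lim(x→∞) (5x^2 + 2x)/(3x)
This is an ∞/∞ indeterminate form.

Apply L'Hôpital's rule: differentiate numerator and denominator separately.
  f(x) = 5·x^2 + 2·x   ⇒   f'(x) = 10·x + 2
  g(x) = 3·x   ⇒   g'(x) = 3
  lim(x→∞) f'(x)/g'(x) = lim(x→∞) (10·x + 2)/(3)
  = ∞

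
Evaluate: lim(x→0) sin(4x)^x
This is an exponential indeterminate form.

For exponential indeterminate forms, take the natural log:
  Let L = lim(x→0) sin(4x)^x
  Then ln(L) = lim(x→0) [exponent × ln(base)]
  Evaluate using L'Hôpital or standard limits, then exponentiate.
  L = 1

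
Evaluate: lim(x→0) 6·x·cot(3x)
This is a 0·∞ indeterminate form.

Rewrite 0·∞ as a quotient (0/0 or ∞/∞ form), then apply L'Hôpital's rule:
  lim(x→0) 6·x·cot(3x) = 2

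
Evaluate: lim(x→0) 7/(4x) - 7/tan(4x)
This is an ∞-∞ indeterminate form.

Combine fractions or rationalize to convert ∞-∞ to 0/0 form:
  lim(x→0) 7/(4x) - 7/tan(4x) = 0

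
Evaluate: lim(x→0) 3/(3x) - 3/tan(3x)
This is an ∞-∞ indeterminate form.

Combine fractions or rationalize to convert ∞-∞ to 0/0 form:
  lim(x→0) 3/(3x) - 3/tan(3x) = 0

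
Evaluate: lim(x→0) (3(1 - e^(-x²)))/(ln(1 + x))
This is a 0/0 indeterminate form.

Apply L'Hôpital's rule: differentiate numerator and denominator separately.
  f(x) = 3 - 3·e^(-x^2)   ⇒   f'(x) = 6·x·e^(-x^2)
  g(x) = ln(x + 1)   ⇒   g'(x) = 1/(x + 1)
  lim(x→0) f'(x)/g'(x) = lim(x→0) (6·x·e^(-x^2))/(1/(x + 1))
  = 0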